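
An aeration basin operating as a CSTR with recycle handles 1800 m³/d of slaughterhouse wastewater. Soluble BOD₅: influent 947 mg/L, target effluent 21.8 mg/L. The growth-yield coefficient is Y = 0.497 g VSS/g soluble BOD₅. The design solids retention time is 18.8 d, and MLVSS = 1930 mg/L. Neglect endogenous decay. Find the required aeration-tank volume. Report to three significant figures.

V ≈ 8060 m³

V·X = Y·Q·ΔS·θ_c gives V = 0.497 × 1800 × (947 − 21.8) × 18.8 / 1930 = 8062 m³.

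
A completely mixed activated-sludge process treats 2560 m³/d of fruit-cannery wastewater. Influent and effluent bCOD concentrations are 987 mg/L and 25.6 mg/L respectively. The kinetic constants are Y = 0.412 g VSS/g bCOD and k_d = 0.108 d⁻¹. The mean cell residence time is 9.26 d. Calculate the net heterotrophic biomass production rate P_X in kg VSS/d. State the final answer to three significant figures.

The observed yield is Y_obs = Y/(1 + k_d·θ_c) = 0.412 / (1 + 0.108 × 9.26) = 0.412 / 2.000 = 0.2060 g VSS per g bCOD removed.
Q·(S₀ − S) = 2560 × (987 − 25.6) × 10⁻³ = 2461 kg/d removed.
P_X = Y_obs · Q(S₀ − S) = 0.2060 × 2461 = 507.0 kg VSS/d.

P_X ≈ 507 kg VSS/d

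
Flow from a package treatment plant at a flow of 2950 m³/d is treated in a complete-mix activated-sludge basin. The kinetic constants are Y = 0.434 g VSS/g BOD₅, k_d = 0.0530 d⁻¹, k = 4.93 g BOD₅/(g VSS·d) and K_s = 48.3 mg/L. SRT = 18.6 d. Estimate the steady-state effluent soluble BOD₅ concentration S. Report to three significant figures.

S ≈ 2.54 mg/L

For a completely mixed reactor with recycle the Lawrence–McCarty relation gives S = K_s·(1 + k_d·θ_c) / [θ_c·(Y·k − k_d) − 1] = 48.3 × (1 + 0.0530 × 18.6) / [18.6 × (0.434 × 4.93 − 0.0530) − 1] = 95.91 / 37.81 = 2.537 mg/L.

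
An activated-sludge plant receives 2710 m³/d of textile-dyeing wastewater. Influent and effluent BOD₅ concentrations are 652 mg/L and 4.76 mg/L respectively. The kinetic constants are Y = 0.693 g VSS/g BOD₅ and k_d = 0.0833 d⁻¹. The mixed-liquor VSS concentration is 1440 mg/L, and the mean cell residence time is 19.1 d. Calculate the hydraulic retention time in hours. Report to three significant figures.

τ ≈ 55.1 h

Steady-state biomass mass balance: V·X·(1 + k_d·θ_c) = Y·Q·(S₀ − S)·θ_c, so V = 0.693 × 2710 × (652 − 4.76) × 19.1 / [1440 × (1 + 0.0833 × 19.1)] = 2.32×10^7 / 3731 = 6223 m³.
Hydraulic retention time τ = V/Q = 6223 / 2710 = 2.296 d = 55.11 h.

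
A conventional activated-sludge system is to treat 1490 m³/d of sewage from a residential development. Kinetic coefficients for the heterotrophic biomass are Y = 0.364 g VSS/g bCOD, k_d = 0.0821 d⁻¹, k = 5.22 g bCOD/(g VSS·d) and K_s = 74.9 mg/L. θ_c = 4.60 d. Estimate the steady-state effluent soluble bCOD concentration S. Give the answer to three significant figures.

From the Monod/SRT balance for a CMAS, S = K_s·(1+k_d θ_c)/[θ_c·(Y k − k_d) − 1] = 74.9 × (1 + 0.0821 × 4.60) / [4.60 × (0.364 × 5.22 − 0.0821) − 1] = 103.2 / 7.363 = 14.01 mg/L.

S ≈ 14.0 mg/L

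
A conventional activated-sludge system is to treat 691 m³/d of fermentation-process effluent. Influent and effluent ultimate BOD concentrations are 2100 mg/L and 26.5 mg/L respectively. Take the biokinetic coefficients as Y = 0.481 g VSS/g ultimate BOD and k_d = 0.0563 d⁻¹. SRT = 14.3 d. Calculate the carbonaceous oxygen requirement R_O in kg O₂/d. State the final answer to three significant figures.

R_O ≈ 891 kg O₂/d

Observed yield with endogenous decay: Y_obs = Y / (1 + k_d·θ_c) = 0.481 / (1 + 0.0563 × 14.3) = 0.481 / 1.805 = 0.2665 g VSS/g ultimate BOD.
Substrate removed = Q·(S₀ − S) = 691 m³/d × (2100 − 26.5) g/m³ = 1.43×10^6 g/d = 1433 kg/d.
P_X = Y_obs·Q·(S₀ − S) = 0.2665 × 1433 = 381.8 kg VSS/d.
Carbonaceous O₂ demand = substrate oxidised − cell-mass equivalent = 1433 − 1.42 × 381.8 = 890.6 kg O₂/d.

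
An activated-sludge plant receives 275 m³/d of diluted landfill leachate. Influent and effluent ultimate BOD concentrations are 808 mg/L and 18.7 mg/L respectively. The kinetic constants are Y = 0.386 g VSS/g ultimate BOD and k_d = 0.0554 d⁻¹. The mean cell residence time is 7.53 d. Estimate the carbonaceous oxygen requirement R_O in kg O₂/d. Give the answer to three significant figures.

R_O ≈ 133 kg O₂/d

The observed yield is Y_obs = Y/(1 + k_d·θ_c) = 0.386 / (1 + 0.0554 × 7.53) = 0.386 / 1.417 = 0.2724 g VSS per g ultimate BOD removed.
Substrate removed = Q·(S₀ − S) = 275 m³/d × (808 − 18.7) g/m³ = 2.17×10^5 g/d = 217.1 kg/d.
Net sludge production P_X = 0.2724 × 217.1 = 59.12 kg VSS/d.
Carbonaceous O₂ demand = substrate oxidised − cell-mass equivalent = 217.1 − 1.42 × 59.12 = 133.1 kg O₂/d.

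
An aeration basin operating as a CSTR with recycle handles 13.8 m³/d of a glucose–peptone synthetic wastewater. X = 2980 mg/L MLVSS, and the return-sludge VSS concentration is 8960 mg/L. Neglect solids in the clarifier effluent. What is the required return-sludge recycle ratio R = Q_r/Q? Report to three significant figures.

Mass balance around the secondary clarifier (neglecting effluent solids): R = X / (X_r − X) = 2980 / (8960 − 2980) = 0.4983.

R ≈ 0.498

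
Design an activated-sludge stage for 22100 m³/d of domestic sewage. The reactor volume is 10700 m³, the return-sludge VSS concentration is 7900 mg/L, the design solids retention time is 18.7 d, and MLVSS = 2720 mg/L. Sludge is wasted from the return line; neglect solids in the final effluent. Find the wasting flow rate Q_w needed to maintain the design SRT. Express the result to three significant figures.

Q_w ≈ 197 m³/d

Wasting from the return line (neglecting effluent solids): Q_w = V·X / (θ_c·X_r) = 10700 × 2720 / (18.7 × 7900) = 197.0 m³/d.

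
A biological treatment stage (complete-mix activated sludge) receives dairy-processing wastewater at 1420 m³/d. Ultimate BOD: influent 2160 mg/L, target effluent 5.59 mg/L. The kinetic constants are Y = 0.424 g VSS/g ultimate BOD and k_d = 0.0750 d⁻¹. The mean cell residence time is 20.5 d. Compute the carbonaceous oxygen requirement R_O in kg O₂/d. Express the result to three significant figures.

R_O ≈ 2330 kg O₂/d

The observed yield is Y_obs = Y/(1 + k_d·θ_c) = 0.424 / (1 + 0.0750 × 20.5) = 0.424 / 2.537 = 0.1671 g VSS per g ultimate BOD removed.
Q·(S₀ − S) = 1420 × (2160 − 5.59) × 10⁻³ = 3059 kg/d removed.
Net sludge production P_X = 0.1671 × 3059 = 511.2 kg VSS/d.
R_O = Q·ΔS − 1.42 P_X = 3059 − 725.9 = 2333 kg O₂/d.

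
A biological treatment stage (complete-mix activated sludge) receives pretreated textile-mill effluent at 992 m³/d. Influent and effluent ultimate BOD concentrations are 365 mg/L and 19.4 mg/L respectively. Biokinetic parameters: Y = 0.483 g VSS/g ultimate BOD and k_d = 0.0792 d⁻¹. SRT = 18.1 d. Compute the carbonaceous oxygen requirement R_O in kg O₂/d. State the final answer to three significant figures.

R_O ≈ 246 kg O₂/d

The observed yield is Y_obs = Y/(1 + k_d·θ_c) = 0.483 / (1 + 0.0792 × 18.1) = 0.483 / 2.434 = 0.1985 g VSS per g ultimate BOD removed.
Mass of ultimate BOD removed per day: Q(S₀ − S) = 992 × 345.6 g/m³ = 342.8 kg/d.
P_X = Y_obs·Q·(S₀ − S) = 0.1985 × 342.8 = 68.05 kg VSS/d.
R_O = Q·ΔS − 1.42 P_X = 342.8 − 96.62 = 246.2 kg O₂/d.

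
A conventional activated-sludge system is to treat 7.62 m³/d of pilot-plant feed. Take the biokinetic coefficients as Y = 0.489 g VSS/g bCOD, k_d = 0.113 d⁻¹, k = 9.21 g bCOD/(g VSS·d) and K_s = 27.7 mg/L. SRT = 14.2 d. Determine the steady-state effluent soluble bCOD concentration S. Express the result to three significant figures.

S ≈ 1.18 mg/L

For a completely mixed reactor with recycle the Lawrence–McCarty relation gives S = K_s·(1 + k_d·θ_c) / [θ_c·(Y·k − k_d) − 1] = 27.7 × (1 + 0.113 × 14.2) / [14.2 × (0.489 × 9.21 − 0.113) − 1] = 72.15 / 61.35 = 1.176 mg/L.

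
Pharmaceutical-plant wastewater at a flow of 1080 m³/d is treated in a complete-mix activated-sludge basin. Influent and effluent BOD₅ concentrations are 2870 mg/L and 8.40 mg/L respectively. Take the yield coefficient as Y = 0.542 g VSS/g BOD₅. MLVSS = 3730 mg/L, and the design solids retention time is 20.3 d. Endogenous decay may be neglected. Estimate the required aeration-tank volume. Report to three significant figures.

V·X = Y·Q·ΔS·θ_c gives V = 0.542 × 1080 × (2870 − 8.40) × 20.3 / 3730 = 9116 m³.

V ≈ 9120 m³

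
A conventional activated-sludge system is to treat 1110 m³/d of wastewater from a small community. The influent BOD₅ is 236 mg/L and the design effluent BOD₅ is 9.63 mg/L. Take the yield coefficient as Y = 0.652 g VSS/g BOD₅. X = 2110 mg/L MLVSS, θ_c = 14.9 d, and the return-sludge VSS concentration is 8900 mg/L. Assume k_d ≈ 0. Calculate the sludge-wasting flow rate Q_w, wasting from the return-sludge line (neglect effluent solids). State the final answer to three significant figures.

Q_w ≈ 18.4 m³/d

With k_d = 0 the design equation reduces to V = Y Q (S₀−S) θ_c / X = 0.652 × 1110 × (236 − 9.63) × 14.9 / 2110 = 1157 m³.
Q_w = (V·X)/(θ_c X_r) = 1157 × 2110 / (14.9 × 8900) = 18.41 m³/d.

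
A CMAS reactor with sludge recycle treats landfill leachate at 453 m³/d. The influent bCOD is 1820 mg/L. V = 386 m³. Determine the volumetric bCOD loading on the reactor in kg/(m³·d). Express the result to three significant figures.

Volumetric loading L_v = Q·S₀ / V = 453 × 1820 g/m³ / 386.0 m³ = 2136 g/(m³·d) = 2.136 kg bCOD/(m³·d).

L_v ≈ 2.14 kg bCOD/(m³·d)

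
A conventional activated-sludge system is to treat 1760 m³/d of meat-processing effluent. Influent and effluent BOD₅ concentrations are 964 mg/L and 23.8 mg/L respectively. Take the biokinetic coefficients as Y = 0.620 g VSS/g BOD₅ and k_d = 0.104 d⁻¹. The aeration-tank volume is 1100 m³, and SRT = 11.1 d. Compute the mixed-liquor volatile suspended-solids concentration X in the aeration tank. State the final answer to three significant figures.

X = Y·Q·ΔS·θ_c / [V·(1 + k_d θ_c)] = 0.620 × 1760 × (964 − 23.8) × 11.1 / [1100 × (1 + 0.104 × 11.1)] = 4805 mg/L.

X ≈ 4810 mg/L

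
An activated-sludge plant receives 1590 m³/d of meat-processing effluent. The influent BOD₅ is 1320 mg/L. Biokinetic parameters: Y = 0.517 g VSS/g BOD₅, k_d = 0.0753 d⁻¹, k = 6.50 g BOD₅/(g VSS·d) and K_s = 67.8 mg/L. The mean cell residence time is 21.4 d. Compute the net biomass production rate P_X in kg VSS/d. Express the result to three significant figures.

P_X ≈ 415 kg VSS/d

Effluent substrate depends only on kinetics and SRT: S = K_s(1 + k_d θ_c) / [θ_c(Yk − k_d) − 1] = 67.8 × (1 + 0.0753 × 21.4) / [21.4 × (0.517 × 6.50 − 0.0753) − 1] = 177.1 / 69.30 = 2.555 mg/L.
Observed yield with endogenous decay: Y_obs = Y / (1 + k_d·θ_c) = 0.517 / (1 + 0.0753 × 21.4) = 0.517 / 2.611 = 0.1980 g VSS/g BOD₅.
Substrate removed = Q·(S₀ − S) = 1590 m³/d × (1320 − 2.55) g/m³ = 2.09×10^6 g/d = 2095 kg/d.
P_X = Y_obs · Q(S₀ − S) = 0.1980 × 2095 = 414.7 kg VSS/d.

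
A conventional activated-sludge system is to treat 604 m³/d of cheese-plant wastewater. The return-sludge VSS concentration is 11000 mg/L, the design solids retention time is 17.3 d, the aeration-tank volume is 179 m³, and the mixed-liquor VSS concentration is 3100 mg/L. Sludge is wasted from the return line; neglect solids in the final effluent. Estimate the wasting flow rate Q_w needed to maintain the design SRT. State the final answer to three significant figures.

θ_c = V·X/(Q_w·X_r) when wasting from the recycle, so Q_w = V·X/(θ_c·X_r) = 179.0 × 3100 / (17.3 × 11000) = 2.916 m³/d.

Q_w ≈ 2.92 m³/d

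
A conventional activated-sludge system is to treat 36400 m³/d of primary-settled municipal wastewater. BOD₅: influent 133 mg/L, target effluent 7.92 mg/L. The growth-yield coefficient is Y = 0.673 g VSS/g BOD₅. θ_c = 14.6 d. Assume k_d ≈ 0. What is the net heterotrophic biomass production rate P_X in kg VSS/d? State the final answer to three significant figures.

P_X ≈ 3060 kg VSS/d

No decay correction is needed, so Y_obs = Y = 0.673.
Q·(S₀ − S) = 36400 × (133 − 7.92) × 10⁻³ = 4553 kg/d removed.
P_X = Y_obs · Q(S₀ − S) = 0.6730 × 4553 = 3064 kg VSS/d.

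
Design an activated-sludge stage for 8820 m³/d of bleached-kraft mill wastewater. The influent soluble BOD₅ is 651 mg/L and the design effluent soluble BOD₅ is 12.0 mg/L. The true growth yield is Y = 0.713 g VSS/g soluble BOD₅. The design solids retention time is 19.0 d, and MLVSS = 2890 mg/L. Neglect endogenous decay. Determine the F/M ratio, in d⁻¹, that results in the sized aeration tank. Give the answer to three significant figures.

V·X = Y·Q·ΔS·θ_c gives V = 0.713 × 8820 × (651 − 12.0) × 19.0 / 2890 = 26419 m³.
F/M = Q·S₀ / (V·X) = 8820 × 651 / (26419 × 2890) = 0.07520 g soluble BOD₅·(g VSS·d)⁻¹.

F/M ≈ 0.0752 d⁻¹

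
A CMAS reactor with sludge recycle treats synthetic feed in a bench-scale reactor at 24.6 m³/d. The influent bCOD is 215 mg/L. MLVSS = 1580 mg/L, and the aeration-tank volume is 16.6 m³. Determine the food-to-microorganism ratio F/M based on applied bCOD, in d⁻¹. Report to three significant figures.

F/M ≈ 0.202 d⁻¹

F/M = Q·S₀ / (V·X) = 24.6 × 215 / (16.60 × 1580) = 0.2017 g bCOD·(g VSS·d)⁻¹.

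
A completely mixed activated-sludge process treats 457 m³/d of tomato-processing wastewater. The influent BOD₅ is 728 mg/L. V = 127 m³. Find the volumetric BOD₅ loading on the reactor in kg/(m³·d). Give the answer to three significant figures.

L_v ≈ 2.62 kg BOD₅/(m³·d)

Applied BOD₅ load per unit volume = Q·S₀/V = (457 × 728/1000)/127.0 = 2.620 kg BOD₅·m⁻³·d⁻¹.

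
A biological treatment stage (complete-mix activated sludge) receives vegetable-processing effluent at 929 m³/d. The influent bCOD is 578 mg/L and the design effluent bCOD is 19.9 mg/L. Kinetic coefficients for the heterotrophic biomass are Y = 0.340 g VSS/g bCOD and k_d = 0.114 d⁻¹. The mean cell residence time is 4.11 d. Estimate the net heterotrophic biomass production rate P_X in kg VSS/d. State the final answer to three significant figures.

P_X ≈ 120 kg VSS/d

Correct the yield for decay: Y_obs = Y/(1 + k_d θ_c) = 0.340 / (1 + 0.114 × 4.11) = 0.340 / 1.469 = 0.2315.
Substrate removed = Q·(S₀ − S) = 929 m³/d × (578 − 19.9) g/m³ = 5.18×10^5 g/d = 518.5 kg/d.
So the net sludge growth is P_X = 0.2315 × 518.5 = 120.0 kg VSS/d.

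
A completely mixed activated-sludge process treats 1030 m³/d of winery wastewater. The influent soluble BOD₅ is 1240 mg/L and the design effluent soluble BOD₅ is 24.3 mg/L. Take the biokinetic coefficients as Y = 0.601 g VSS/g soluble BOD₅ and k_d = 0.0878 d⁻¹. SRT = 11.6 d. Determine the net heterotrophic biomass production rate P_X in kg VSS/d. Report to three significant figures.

P_X ≈ 373 kg VSS/d

Observed yield with endogenous decay: Y_obs = Y / (1 + k_d·θ_c) = 0.601 / (1 + 0.0878 × 11.6) = 0.601 / 2.018 = 0.2977 g VSS/g soluble BOD₅.
Mass of soluble BOD₅ removed per day: Q(S₀ − S) = 1030 × 1216 g/m³ = 1252 kg/d.
Biomass produced: P_X = Y_obs·Q·ΔS = 0.2977 × 1252 ≈ 372.8 kg VSS/d.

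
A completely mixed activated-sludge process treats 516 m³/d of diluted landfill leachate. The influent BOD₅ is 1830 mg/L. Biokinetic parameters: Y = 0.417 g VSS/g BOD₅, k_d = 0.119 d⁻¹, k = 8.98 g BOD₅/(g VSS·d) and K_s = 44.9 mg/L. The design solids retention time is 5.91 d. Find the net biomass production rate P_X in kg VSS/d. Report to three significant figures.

P_X ≈ 231 kg VSS/d

For a completely mixed reactor with recycle the Lawrence–McCarty relation gives S = K_s·(1 + k_d·θ_c) / [θ_c·(Y·k − k_d) − 1] = 44.9 × (1 + 0.119 × 5.91) / [5.91 × (0.417 × 8.98 − 0.119) − 1] = 76.48 / 20.43 = 3.744 mg/L.
Y_obs = Y / (1 + k_d θ_c) = 0.417 / (1 + 0.119 × 5.91) = 0.417 / 1.703 = 0.2448.
Q·(S₀ − S) = 516 × (1830 − 3.74) × 10⁻³ = 942.4 kg/d removed.
Biomass produced: P_X = Y_obs·Q·ΔS = 0.2448 × 942.4 ≈ 230.7 kg VSS/d.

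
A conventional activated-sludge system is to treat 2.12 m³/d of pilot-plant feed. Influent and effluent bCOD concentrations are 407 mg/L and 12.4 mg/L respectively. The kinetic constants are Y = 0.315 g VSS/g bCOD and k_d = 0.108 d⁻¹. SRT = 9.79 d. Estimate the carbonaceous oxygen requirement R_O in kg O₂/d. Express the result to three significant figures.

The observed yield is Y_obs = Y/(1 + k_d·θ_c) = 0.315 / (1 + 0.108 × 9.79) = 0.315 / 2.057 = 0.1531 g VSS per g bCOD removed.
ΔS = 407 − 12.4 = 394.6 mg/L, so the substrate removal rate is 2.12 × 394.6/1000 = 0.8366 kg bCOD/d.
Biomass synthesised: P_X = Y_obs × 0.8366 = 0.1281 kg VSS/d.
R_O = Q·(S₀ − S) − 1.42·P_X = 0.8366 − 1.42 × 0.1281 = 0.6547 kg O₂/d.

R_O ≈ 0.655 kg O₂/d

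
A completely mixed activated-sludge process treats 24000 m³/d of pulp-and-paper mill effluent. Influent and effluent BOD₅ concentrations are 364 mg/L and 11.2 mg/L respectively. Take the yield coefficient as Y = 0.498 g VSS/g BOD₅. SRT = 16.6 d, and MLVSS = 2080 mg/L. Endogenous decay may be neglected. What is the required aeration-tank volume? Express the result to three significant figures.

V ≈ 33700 m³

Biomass mass balance (decay neglected): V·X = Y·Q·(S₀ − S)·θ_c, so V = 0.498 × 24000 × (364 − 11.2) × 16.6 / 2080 = 33652 m³.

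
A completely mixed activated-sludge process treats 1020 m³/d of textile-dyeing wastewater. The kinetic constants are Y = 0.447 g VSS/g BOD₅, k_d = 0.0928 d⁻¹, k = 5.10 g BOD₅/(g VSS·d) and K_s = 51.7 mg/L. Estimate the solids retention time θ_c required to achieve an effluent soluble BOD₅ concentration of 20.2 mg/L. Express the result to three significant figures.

Specific growth rate at S = 20.2 mg/L: μ = YkS/(K_s+S) = 0.447·5.10·20.2/(51.7+20.2) = 0.6405 d⁻¹.
θ_c = 1/(μ − k_d) = 1/(0.6405 − 0.0928) = 1/0.5477 = 1.826 d.

θ_c ≈ 1.83 d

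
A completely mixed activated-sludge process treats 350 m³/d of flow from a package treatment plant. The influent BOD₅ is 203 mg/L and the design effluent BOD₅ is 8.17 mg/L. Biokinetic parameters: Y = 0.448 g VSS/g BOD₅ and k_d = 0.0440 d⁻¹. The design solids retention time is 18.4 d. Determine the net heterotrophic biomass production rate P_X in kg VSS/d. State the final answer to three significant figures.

P_X ≈ 16.9 kg VSS/d

Correct the yield for decay: Y_obs = Y/(1 + k_d θ_c) = 0.448 / (1 + 0.0440 × 18.4) = 0.448 / 1.810 = 0.2476.
Mass of BOD₅ removed per day: Q(S₀ − S) = 350 × 194.8 g/m³ = 68.19 kg/d.
P_X = Y_obs · Q(S₀ − S) = 0.2476 × 68.19 = 16.88 kg VSS/d.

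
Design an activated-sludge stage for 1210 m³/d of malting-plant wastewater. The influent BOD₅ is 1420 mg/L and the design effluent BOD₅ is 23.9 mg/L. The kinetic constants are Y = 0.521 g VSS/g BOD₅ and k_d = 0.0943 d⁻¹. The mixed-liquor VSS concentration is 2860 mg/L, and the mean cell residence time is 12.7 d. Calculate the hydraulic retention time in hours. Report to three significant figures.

Steady-state biomass mass balance: V·X·(1 + k_d·θ_c) = Y·Q·(S₀ − S)·θ_c, so V = 0.521 × 1210 × (1420 − 23.9) × 12.7 / [2860 × (1 + 0.0943 × 12.7)] = 1.12×10^7 / 6285 = 1778 m³.
τ = V/Q = 1778/1210 = 1.470 d, or 35.27 h.

τ ≈ 35.3 h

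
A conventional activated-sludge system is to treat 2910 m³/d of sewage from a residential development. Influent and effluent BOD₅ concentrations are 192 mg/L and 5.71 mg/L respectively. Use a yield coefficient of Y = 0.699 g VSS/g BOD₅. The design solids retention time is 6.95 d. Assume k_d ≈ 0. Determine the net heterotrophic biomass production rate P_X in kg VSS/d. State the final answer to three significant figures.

Since k_d ≈ 0, Y_obs = Y = 0.699 g VSS/g BOD₅.
Mass of BOD₅ removed per day: Q(S₀ − S) = 2910 × 186.3 g/m³ = 542.1 kg/d.
Net biomass production P_X = Y_obs × Q·(S₀ − S) = 0.6990 × 542.1 = 378.9 kg VSS/d.

P_X ≈ 379 kg VSS/d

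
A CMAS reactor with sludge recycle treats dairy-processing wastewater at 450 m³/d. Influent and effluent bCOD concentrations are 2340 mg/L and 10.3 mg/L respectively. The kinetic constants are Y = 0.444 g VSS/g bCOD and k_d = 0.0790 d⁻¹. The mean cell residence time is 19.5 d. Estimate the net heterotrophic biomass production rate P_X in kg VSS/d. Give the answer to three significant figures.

Correct the yield for decay: Y_obs = Y/(1 + k_d θ_c) = 0.444 / (1 + 0.0790 × 19.5) = 0.444 / 2.540 = 0.1748.
Substrate removed = Q·(S₀ − S) = 450 m³/d × (2340 − 10.3) g/m³ = 1.05×10^6 g/d = 1048 kg/d.
Net biomass production P_X = Y_obs × Q·(S₀ − S) = 0.1748 × 1048 = 183.2 kg VSS/d.

P_X ≈ 183 kg VSS/d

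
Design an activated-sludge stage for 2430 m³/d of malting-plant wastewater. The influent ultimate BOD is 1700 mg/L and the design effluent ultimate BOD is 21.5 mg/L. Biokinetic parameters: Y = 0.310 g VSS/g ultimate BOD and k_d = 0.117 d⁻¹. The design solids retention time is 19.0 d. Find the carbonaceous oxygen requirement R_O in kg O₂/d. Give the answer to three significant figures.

R_O ≈ 3520 kg O₂/d

Y_obs = Y / (1 + k_d θ_c) = 0.310 / (1 + 0.117 × 19.0) = 0.310 / 3.223 = 0.09618.
ΔS = 1700 − 21.5 = 1678 mg/L, so the substrate removal rate is 2430 × 1678/1000 = 4079 kg ultimate BOD/d.
Biomass synthesised: P_X = Y_obs × 4079 = 392.3 kg VSS/d.
Carbonaceous O₂ demand = substrate oxidised − cell-mass equivalent = 4079 − 1.42 × 392.3 = 3522 kg O₂/d.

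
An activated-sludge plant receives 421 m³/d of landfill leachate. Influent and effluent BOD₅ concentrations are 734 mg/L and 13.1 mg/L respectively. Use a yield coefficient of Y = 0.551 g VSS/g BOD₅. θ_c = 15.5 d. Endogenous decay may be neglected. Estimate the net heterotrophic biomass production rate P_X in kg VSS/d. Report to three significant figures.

P_X ≈ 167 kg VSS/d

With endogenous decay neglected, the observed yield equals the true yield: Y_obs = Y = 0.551 g VSS/g BOD₅.
Mass of BOD₅ removed per day: Q(S₀ − S) = 421 × 720.9 g/m³ = 303.5 kg/d.
P_X = Y_obs · Q(S₀ − S) = 0.5510 × 303.5 = 167.2 kg VSS/d.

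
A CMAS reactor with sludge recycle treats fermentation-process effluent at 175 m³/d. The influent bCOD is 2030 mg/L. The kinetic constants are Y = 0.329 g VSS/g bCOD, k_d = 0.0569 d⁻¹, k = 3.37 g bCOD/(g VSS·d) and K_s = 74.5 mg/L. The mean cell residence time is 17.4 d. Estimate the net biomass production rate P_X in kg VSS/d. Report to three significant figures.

P_X ≈ 58.5 kg VSS/d

Effluent substrate depends only on kinetics and SRT: S = K_s(1 + k_d θ_c) / [θ_c(Yk − k_d) − 1] = 74.5 × (1 + 0.0569 × 17.4) / [17.4 × (0.329 × 3.37 − 0.0569) − 1] = 148.3 / 17.30 = 8.569 mg/L.
Y_obs = Y / (1 + k_d θ_c) = 0.329 / (1 + 0.0569 × 17.4) = 0.329 / 1.990 = 0.1653.
Q·(S₀ − S) = 175 × (2030 − 8.57) × 10⁻³ = 353.8 kg/d removed.
So the net sludge growth is P_X = 0.1653 × 353.8 = 58.48 kg VSS/d.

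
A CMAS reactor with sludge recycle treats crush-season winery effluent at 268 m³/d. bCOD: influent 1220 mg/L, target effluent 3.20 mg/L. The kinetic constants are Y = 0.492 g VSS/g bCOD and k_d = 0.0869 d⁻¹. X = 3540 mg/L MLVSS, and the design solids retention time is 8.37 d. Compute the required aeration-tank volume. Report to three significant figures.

V ≈ 220 m³

Rearranging the biomass balance for a CMAS with decay, V = Y·Q·ΔS·θ_c / [X·(1+k_d θ_c)] = 0.492 × 268 × (1220 − 3.20) × 8.37 / [3540 × (1 + 0.0869 × 8.37)] = 1.34×10^6 / 6115 = 219.6 m³.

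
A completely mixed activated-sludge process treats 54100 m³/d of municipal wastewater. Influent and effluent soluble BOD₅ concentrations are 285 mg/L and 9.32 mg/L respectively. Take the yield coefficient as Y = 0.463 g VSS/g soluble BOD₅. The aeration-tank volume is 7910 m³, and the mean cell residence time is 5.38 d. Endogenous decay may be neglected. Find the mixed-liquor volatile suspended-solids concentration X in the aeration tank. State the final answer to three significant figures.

X ≈ 4700 mg/L

From V·X = Y·Q·(S₀ − S)·θ_c (decay neglected): X = 0.463 × 54100 × (285 − 9.32) × 5.38 / 7910 = 4697 mg/L.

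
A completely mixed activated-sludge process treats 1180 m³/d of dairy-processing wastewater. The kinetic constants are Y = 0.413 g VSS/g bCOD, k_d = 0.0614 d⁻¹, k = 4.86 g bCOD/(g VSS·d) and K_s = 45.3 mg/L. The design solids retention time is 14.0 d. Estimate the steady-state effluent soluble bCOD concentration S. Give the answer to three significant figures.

From the Monod/SRT balance for a CMAS, S = K_s·(1+k_d θ_c)/[θ_c·(Y k − k_d) − 1] = 45.3 × (1 + 0.0614 × 14.0) / [14.0 × (0.413 × 4.86 − 0.0614) − 1] = 84.24 / 26.24 = 3.210 mg/L.

S ≈ 3.21 mg/L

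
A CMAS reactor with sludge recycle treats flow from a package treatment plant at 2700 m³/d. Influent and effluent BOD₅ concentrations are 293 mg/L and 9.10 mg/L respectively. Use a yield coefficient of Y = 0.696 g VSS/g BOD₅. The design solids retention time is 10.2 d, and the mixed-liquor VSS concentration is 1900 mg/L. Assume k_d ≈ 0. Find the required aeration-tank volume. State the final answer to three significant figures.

V ≈ 2860 m³

With k_d = 0 the design equation reduces to V = Y Q (S₀−S) θ_c / X = 0.696 × 2700 × (293 − 9.10) × 10.2 / 1900 = 2864 m³.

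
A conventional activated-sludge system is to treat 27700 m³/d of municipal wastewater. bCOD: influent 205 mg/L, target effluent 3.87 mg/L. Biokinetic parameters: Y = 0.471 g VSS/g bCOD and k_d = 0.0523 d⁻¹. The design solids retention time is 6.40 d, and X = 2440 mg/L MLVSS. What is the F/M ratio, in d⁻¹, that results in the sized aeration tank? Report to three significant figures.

F/M ≈ 0.451 d⁻¹

Steady-state biomass mass balance: V·X·(1 + k_d·θ_c) = Y·Q·(S₀ − S)·θ_c, so V = 0.471 × 27700 × (205 − 3.87) × 6.40 / [2440 × (1 + 0.0523 × 6.40)] = 1.68×10^7 / 3257 = 5157 m³.
Food-to-microorganism ratio F/M = Q S₀ / (V X) = 27700 × 205 / (5157 × 2440) = 0.4513 d⁻¹.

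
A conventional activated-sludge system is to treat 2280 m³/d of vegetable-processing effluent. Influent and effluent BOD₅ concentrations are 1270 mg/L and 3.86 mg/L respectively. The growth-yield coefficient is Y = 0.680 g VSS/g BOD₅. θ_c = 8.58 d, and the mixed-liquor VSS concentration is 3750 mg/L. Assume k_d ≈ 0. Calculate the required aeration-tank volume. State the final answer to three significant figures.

V ≈ 4490 m³

With k_d = 0 the design equation reduces to V = Y Q (S₀−S) θ_c / X = 0.680 × 2280 × (1270 − 3.86) × 8.58 / 3750 = 4491 m³.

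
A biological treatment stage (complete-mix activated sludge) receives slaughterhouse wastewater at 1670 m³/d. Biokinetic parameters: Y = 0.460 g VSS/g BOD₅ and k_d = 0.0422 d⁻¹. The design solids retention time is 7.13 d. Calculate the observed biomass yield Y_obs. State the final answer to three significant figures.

Correct the yield for decay: Y_obs = Y/(1 + k_d θ_c) = 0.460 / (1 + 0.0422 × 7.13) = 0.460 / 1.301 = 0.3536.

Y_obs ≈ 0.354 g VSS/g BOD₅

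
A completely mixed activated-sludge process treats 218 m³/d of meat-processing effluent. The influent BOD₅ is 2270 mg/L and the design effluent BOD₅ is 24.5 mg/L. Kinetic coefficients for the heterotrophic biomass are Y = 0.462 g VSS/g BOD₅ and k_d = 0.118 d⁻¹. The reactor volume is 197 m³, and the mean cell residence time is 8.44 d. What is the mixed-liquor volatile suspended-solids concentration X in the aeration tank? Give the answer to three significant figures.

X = Y·Q·ΔS·θ_c / [V·(1 + k_d θ_c)] = 0.462 × 218 × (2270 − 24.5) × 8.44 / [197 × (1 + 0.118 × 8.44)] = 4855 mg/L.

X ≈ 4850 mg/L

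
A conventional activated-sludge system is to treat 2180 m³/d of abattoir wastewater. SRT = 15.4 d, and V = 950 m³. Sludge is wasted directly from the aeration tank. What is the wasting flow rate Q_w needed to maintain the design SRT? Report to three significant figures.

Wasting from the aeration tank: Q_w = V / θ_c = 950.0 / 15.4 = 61.69 m³/d.

Q_w ≈ 61.7 m³/d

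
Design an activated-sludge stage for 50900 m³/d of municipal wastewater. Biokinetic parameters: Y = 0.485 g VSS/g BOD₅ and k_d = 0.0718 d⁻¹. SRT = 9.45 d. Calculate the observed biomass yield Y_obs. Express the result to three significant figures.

Y_obs ≈ 0.289 g VSS/g BOD₅

Observed yield with endogenous decay: Y_obs = Y / (1 + k_d·θ_c) = 0.485 / (1 + 0.0718 × 9.45) = 0.485 / 1.679 = 0.2889 g VSS/g BOD₅.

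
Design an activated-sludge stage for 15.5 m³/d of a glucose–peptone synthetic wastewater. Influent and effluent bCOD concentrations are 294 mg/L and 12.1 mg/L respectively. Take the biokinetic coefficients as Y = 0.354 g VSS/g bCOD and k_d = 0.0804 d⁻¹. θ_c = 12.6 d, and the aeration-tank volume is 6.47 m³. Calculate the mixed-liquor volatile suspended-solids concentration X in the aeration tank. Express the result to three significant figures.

X ≈ 1500 mg/L

X = Y·Q·ΔS·θ_c / [V·(1 + k_d θ_c)] = 0.354 × 15.5 × (294 − 12.1) × 12.6 / [6.47 × (1 + 0.0804 × 12.6)] = 1496 mg/L.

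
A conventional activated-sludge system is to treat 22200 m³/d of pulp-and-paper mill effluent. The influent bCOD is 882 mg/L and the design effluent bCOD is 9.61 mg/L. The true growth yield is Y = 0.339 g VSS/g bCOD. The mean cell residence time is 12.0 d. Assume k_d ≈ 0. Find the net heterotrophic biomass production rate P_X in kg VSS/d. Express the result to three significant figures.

P_X ≈ 6570 kg VSS/d

Since k_d ≈ 0, Y_obs = Y = 0.339 g VSS/g bCOD.
Substrate removed = Q·(S₀ − S) = 22200 m³/d × (882 − 9.61) g/m³ = 1.94×10^7 g/d = 19367 kg/d.
Net biomass production P_X = Y_obs × Q·(S₀ − S) = 0.3390 × 19367 = 6565 kg VSS/d.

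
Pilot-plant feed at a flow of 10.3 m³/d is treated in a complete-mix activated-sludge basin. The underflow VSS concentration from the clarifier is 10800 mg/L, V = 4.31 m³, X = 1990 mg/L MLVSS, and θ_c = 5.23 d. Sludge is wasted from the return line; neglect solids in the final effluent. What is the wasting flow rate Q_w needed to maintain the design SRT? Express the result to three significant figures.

θ_c = V·X/(Q_w·X_r) when wasting from the recycle, so Q_w = V·X/(θ_c·X_r) = 4.310 × 1990 / (5.23 × 10800) = 0.1518 m³/d.

Q_w ≈ 0.152 m³/d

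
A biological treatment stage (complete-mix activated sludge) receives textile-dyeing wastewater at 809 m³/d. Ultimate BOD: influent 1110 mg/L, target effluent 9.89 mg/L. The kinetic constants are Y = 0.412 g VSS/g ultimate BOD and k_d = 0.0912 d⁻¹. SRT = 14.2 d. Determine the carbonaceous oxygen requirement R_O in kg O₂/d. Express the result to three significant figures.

R_O ≈ 663 kg O₂/d

Correct the yield for decay: Y_obs = Y/(1 + k_d θ_c) = 0.412 / (1 + 0.0912 × 14.2) = 0.412 / 2.295 = 0.1795.
Substrate removed = Q·(S₀ − S) = 809 m³/d × (1110 − 9.89) g/m³ = 8.9×10^5 g/d = 890.0 kg/d.
Biomass synthesised: P_X = Y_obs × 890.0 = 159.8 kg VSS/d.
R_O = Q·(S₀ − S) − 1.42·P_X = 890.0 − 1.42 × 159.8 = 663.1 kg O₂/d.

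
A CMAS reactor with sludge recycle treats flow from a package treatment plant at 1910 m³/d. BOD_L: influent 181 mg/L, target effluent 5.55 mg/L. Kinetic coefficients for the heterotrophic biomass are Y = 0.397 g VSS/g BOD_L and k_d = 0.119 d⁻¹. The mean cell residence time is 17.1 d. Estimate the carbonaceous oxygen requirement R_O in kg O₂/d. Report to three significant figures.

R_O ≈ 273 kg O₂/d

The observed yield is Y_obs = Y/(1 + k_d·θ_c) = 0.397 / (1 + 0.119 × 17.1) = 0.397 / 3.035 = 0.1308 g VSS per g BOD_L removed.
Q·(S₀ − S) = 1910 × (181 − 5.55) × 10⁻³ = 335.1 kg/d removed.
Biomass synthesised: P_X = Y_obs × 335.1 = 43.84 kg VSS/d.
R_O = Q·ΔS − 1.42 P_X = 335.1 − 62.25 = 272.9 kg O₂/d.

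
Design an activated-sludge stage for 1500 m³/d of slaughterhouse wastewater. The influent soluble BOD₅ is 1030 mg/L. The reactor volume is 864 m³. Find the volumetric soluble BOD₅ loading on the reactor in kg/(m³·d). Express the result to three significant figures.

Volumetric loading L_v = Q·S₀ / V = 1500 × 1030 g/m³ / 864.0 m³ = 1788 g/(m³·d) = 1.788 kg soluble BOD₅/(m³·d).

L_v ≈ 1.79 kg soluble BOD₅/(m³·d)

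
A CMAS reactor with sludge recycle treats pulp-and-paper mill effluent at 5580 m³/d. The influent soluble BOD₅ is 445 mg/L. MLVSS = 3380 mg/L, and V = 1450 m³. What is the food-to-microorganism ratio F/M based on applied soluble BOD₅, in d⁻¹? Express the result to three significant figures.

F/M ≈ 0.507 d⁻¹

F/M = Q·S₀ / (V·X) = 5580 × 445 / (1450 × 3380) = 0.5067 g soluble BOD₅·(g VSS·d)⁻¹.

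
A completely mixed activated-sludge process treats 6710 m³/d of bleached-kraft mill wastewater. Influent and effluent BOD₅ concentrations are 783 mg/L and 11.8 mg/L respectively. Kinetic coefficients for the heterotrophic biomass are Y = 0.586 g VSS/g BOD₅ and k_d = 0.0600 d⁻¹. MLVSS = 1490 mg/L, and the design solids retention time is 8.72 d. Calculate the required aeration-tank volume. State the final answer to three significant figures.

V ≈ 11700 m³

From the SRT design equation V = Y Q (S₀−S) θ_c / [X (1 + k_d θ_c)] = 0.586 × 6710 × (783 − 11.8) × 8.72 / [1490 × (1 + 0.0600 × 8.72)] = 2.64×10^7 / 2270 = 11651 m³.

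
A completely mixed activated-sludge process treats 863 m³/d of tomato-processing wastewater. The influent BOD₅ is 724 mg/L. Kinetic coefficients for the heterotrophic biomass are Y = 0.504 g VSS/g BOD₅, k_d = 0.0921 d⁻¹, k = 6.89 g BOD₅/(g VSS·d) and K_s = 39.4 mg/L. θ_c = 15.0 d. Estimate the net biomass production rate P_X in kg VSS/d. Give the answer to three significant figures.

P_X ≈ 132 kg VSS/d

From the Monod/SRT balance for a CMAS, S = K_s·(1+k_d θ_c)/[θ_c·(Y k − k_d) − 1] = 39.4 × (1 + 0.0921 × 15.0) / [15.0 × (0.504 × 6.89 − 0.0921) − 1] = 93.83 / 49.71 = 1.888 mg/L.
Correct the yield for decay: Y_obs = Y/(1 + k_d θ_c) = 0.504 / (1 + 0.0921 × 15.0) = 0.504 / 2.381 = 0.2116.
ΔS = 724 − 1.89 = 722.1 mg/L, so the substrate removal rate is 863 × 722.1/1000 = 623.2 kg BOD₅/d.
P_X = Y_obs · Q(S₀ − S) = 0.2116 × 623.2 = 131.9 kg VSS/d.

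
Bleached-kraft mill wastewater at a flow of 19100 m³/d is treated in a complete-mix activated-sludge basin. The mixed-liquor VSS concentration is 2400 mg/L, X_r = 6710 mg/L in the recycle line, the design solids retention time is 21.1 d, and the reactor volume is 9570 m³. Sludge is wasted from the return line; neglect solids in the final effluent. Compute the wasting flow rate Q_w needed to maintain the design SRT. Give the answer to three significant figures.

Wasting from the return line (neglecting effluent solids): Q_w = V·X / (θ_c·X_r) = 9570 × 2400 / (21.1 × 6710) = 162.2 m³/d.

Q_w ≈ 162 m³/d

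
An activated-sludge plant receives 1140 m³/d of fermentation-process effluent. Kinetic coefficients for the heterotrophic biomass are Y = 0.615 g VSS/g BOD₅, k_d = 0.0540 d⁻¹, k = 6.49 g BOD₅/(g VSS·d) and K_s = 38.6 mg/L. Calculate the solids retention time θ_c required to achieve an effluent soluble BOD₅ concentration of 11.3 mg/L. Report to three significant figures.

θ_c ≈ 1.18 d

At the target effluent, Y k S/(K_s+S) = 0.615×6.49×11.3/49.90 = 0.9039 d⁻¹.
1/θ_c = 0.9039 − 0.0540 = 0.8499 d⁻¹, so θ_c = 1.177 d.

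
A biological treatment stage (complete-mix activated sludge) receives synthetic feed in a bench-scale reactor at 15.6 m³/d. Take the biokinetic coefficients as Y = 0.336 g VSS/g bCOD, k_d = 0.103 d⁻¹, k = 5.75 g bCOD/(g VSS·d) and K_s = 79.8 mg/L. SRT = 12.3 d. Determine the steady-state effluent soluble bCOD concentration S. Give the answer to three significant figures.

Effluent substrate depends only on kinetics and SRT: S = K_s(1 + k_d θ_c) / [θ_c(Yk − k_d) − 1] = 79.8 × (1 + 0.103 × 12.3) / [12.3 × (0.336 × 5.75 − 0.103) − 1] = 180.9 / 21.50 = 8.415 mg/L.

S ≈ 8.42 mg/L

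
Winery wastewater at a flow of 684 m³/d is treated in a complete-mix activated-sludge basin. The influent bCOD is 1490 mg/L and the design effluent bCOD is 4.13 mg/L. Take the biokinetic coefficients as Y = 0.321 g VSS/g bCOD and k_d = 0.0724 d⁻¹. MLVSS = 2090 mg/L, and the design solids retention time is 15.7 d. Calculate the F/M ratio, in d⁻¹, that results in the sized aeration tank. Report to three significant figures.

From the SRT design equation V = Y Q (S₀−S) θ_c / [X (1 + k_d θ_c)] = 0.321 × 684 × (1490 − 4.13) × 15.7 / [2090 × (1 + 0.0724 × 15.7)] = 5.12×10^6 / 4466 = 1147 m³.
Food-to-microorganism ratio F/M = Q S₀ / (V X) = 684 × 1490 / (1147 × 2090) = 0.4251 d⁻¹.

F/M ≈ 0.425 d⁻¹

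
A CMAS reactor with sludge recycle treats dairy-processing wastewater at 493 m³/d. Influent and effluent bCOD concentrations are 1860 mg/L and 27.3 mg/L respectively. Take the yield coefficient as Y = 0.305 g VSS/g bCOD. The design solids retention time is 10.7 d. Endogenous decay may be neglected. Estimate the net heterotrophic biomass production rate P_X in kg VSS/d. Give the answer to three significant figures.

With endogenous decay neglected, the observed yield equals the true yield: Y_obs = Y = 0.305 g VSS/g bCOD.
Substrate removed = Q·(S₀ − S) = 493 m³/d × (1860 − 27.3) g/m³ = 9.04×10^5 g/d = 903.5 kg/d.
P_X = Y_obs · Q(S₀ − S) = 0.3050 × 903.5 = 275.6 kg VSS/d.

P_X ≈ 276 kg VSS/d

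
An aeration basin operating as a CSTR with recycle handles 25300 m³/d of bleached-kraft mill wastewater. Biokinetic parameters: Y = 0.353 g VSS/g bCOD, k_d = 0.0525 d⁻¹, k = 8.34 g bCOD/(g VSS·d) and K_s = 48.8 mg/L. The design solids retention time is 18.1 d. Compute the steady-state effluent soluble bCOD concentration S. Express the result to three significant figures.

For a completely mixed reactor with recycle the Lawrence–McCarty relation gives S = K_s·(1 + k_d·θ_c) / [θ_c·(Y·k − k_d) − 1] = 48.8 × (1 + 0.0525 × 18.1) / [18.1 × (0.353 × 8.34 − 0.0525) − 1] = 95.17 / 51.34 = 1.854 mg/L.

S ≈ 1.85 mg/L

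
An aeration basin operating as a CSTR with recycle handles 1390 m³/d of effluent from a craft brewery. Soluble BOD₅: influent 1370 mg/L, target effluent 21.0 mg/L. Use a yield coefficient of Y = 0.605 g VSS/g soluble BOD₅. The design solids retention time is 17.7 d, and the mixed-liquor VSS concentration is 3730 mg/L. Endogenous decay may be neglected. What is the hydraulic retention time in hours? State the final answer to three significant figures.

τ ≈ 92.9 h

Biomass mass balance (decay neglected): V·X = Y·Q·(S₀ − S)·θ_c, so V = 0.605 × 1390 × (1370 − 21.0) × 17.7 / 3730 = 5383 m³.
HRT = V/Q = 5383 m³ / 1390 m³·d⁻¹ = 3.873 d × 24 = 92.95 h.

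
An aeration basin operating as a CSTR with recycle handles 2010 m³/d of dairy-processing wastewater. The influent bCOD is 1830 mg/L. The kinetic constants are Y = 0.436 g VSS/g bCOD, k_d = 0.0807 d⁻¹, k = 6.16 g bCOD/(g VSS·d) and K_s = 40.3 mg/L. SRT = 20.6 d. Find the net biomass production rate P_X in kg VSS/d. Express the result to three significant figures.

Effluent substrate depends only on kinetics and SRT: S = K_s(1 + k_d θ_c) / [θ_c(Yk − k_d) − 1] = 40.3 × (1 + 0.0807 × 20.6) / [20.6 × (0.436 × 6.16 − 0.0807) − 1] = 107.3 / 52.66 = 2.037 mg/L.
Y_obs = Y / (1 + k_d θ_c) = 0.436 / (1 + 0.0807 × 20.6) = 0.436 / 2.662 = 0.1638.
Q·(S₀ − S) = 2010 × (1830 − 2.04) × 10⁻³ = 3674 kg/d removed.
P_X = Y_obs · Q(S₀ − S) = 0.1638 × 3674 = 601.7 kg VSS/d.

P_X ≈ 602 kg VSS/d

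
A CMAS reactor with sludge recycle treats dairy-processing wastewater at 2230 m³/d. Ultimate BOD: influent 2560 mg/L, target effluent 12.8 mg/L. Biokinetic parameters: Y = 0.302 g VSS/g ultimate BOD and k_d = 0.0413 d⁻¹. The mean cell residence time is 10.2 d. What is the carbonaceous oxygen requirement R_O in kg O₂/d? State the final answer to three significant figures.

Observed yield with endogenous decay: Y_obs = Y / (1 + k_d·θ_c) = 0.302 / (1 + 0.0413 × 10.2) = 0.302 / 1.421 = 0.2125 g VSS/g ultimate BOD.
Substrate removed = Q·(S₀ − S) = 2230 m³/d × (2560 − 12.8) g/m³ = 5.68×10^6 g/d = 5680 kg/d.
Biomass synthesised: P_X = Y_obs × 5680 = 1207 kg VSS/d.
Carbonaceous O₂ demand = substrate oxidised − cell-mass equivalent = 5680 − 1.42 × 1207 = 3966 kg O₂/d.

R_O ≈ 3970 kg O₂/d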